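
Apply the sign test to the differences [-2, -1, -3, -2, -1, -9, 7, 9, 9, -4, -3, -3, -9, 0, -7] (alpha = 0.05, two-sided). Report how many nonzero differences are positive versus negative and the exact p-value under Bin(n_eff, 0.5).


Step 1: Discard zero differences. Original n = 15; n_eff = number of nonzero differences = 14.
Nonzero differences (with sign): -2, -1, -3, -2, -1, -9, +7, +9, +9, -4, -3, -3, -9, -7
Step 2: Count signs: positive = 3, negative = 11.
Step 3: Under H0: P(positive) = 0.5, so the number of positives S ~ Bin(14, 0.5).
Step 4: Two-sided exact p-value = sum of Bin(14,0.5) probabilities at or below the observed probability = 0.057373.
Step 5: alpha = 0.05. fail to reject H0.

n_eff = 14, pos = 3, neg = 11, p = 0.057373, fail to reject H0.


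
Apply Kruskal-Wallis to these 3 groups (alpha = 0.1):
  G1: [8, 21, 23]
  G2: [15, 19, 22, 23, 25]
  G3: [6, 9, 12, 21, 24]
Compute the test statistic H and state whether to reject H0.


Step 1: Combine all N = 13 observations and assign midranks.
sorted (value, group, rank): (6,G3,1), (8,G1,2), (9,G3,3), (12,G3,4), (15,G2,5), (19,G2,6), (21,G1,7.5), (21,G3,7.5), (22,G2,9), (23,G1,10.5), (23,G2,10.5), (24,G3,12), (25,G2,13)
Step 2: Sum ranks within each group.
R_1 = 20 (n_1 = 3)
R_2 = 43.5 (n_2 = 5)
R_3 = 27.5 (n_3 = 5)
Step 3: H = 12/(N(N+1)) * sum(R_i^2/n_i) - 3(N+1)
     = 12/(13*14) * (20^2/3 + 43.5^2/5 + 27.5^2/5) - 3*14
     = 0.065934 * 663.033 - 42
     = 1.716484.
Step 4: Ties present; correction factor C = 1 - 12/(13^3 - 13) = 0.994505. Corrected H = 1.716484 / 0.994505 = 1.725967.
Step 5: Under H0, H ~ chi^2(2); p-value = 0.421901.
Step 6: alpha = 0.1. fail to reject H0.

H = 1.7260, df = 2, p = 0.421901, fail to reject H0.


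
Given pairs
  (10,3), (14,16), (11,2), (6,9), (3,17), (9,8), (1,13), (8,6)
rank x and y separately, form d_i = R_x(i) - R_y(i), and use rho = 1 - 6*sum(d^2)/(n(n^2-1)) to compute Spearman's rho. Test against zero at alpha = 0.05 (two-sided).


Step 1: Rank x and y separately (midranks; no ties here).
rank(x): 10->6, 14->8, 11->7, 6->3, 3->2, 9->5, 1->1, 8->4
rank(y): 3->2, 16->7, 2->1, 9->5, 17->8, 8->4, 13->6, 6->3
Step 2: d_i = R_x(i) - R_y(i); compute d_i^2.
  (6-2)^2=16, (8-7)^2=1, (7-1)^2=36, (3-5)^2=4, (2-8)^2=36, (5-4)^2=1, (1-6)^2=25, (4-3)^2=1
sum(d^2) = 120.
Step 3: rho = 1 - 6*120 / (8*(8^2 - 1)) = 1 - 720/504 = -0.428571.
Step 4: Under H0, t = rho * sqrt((n-2)/(1-rho^2)) = -1.1619 ~ t(6).
Step 5: Two-sided p-value from the t-distribution with 6 df = 0.289403.
Step 6: alpha = 0.05. fail to reject H0.

rho = -0.4286, p = 0.289403, fail to reject H0 at alpha = 0.05.


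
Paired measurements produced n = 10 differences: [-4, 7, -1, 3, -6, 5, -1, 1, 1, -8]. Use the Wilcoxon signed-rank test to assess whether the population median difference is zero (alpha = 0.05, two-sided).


Step 1: Drop any zero differences (none here) and take |d_i|.
|d| = [4, 7, 1, 3, 6, 5, 1, 1, 1, 8]
Step 2: Midrank |d_i| (ties get averaged ranks).
ranks: |4|->6, |7|->9, |1|->2.5, |3|->5, |6|->8, |5|->7, |1|->2.5, |1|->2.5, |1|->2.5, |8|->10
Step 3: Attach original signs; sum ranks with positive sign and with negative sign.
W+ = 9 + 5 + 7 + 2.5 + 2.5 = 26
W- = 6 + 2.5 + 8 + 2.5 + 10 = 29
(Check: W+ + W- = 55 should equal n(n+1)/2 = 55.)
Step 4: Test statistic W = min(W+, W-) = 26.
Step 5: Ties in |d|, so use the tie-corrected normal approximation.
        E[W] = n(n+1)/4 = 10*11/4 = 27.5.
        Tie groups: |d|=1 (t=4); sum(t^3 - t) = 60.
        Var[W] = n(n+1)(2n+1)/24 - sum(t^3-t)/48 = 2310/24 - 60/48 = 95.
        z = (W - E[W]) / sqrt(Var[W]) = (26 - 27.5) / 9.7468 = -0.1539.
        Two-sided p = 2*Phi(z) = 0.877691.
Step 6: alpha = 0.05. fail to reject H0.

W+ = 26, W- = 29, W = min = 26, p = 0.877691, fail to reject H0.


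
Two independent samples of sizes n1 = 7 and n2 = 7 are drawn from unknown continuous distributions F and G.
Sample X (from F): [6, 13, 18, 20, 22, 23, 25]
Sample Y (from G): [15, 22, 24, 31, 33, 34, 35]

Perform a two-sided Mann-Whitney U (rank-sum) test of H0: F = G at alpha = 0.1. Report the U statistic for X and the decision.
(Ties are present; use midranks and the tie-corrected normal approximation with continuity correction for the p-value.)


Step 1: Combine and sort all 14 observations; assign midranks.
sorted (value, group): (6,X), (13,X), (15,Y), (18,X), (20,X), (22,X), (22,Y), (23,X), (24,Y), (25,X), (31,Y), (33,Y), (34,Y), (35,Y)
ranks: 6->1, 13->2, 15->3, 18->4, 20->5, 22->6.5, 22->6.5, 23->8, 24->9, 25->10, 31->11, 33->12, 34->13, 35->14
Step 2: Rank sum for X: R1 = 1 + 2 + 4 + 5 + 6.5 + 8 + 10 = 36.5.
Step 3: U_X = R1 - n1(n1+1)/2 = 36.5 - 7*8/2 = 36.5 - 28 = 8.5.
       U_Y = n1*n2 - U_X = 49 - 8.5 = 40.5.
Step 4: Ties are present, so use the tie-corrected normal approximation (with continuity correction) for the p-value.
Step 5: p-value = 0.047401; compare to alpha = 0.1. reject H0.

U_X = 8.5, p = 0.047401, reject H0 at alpha = 0.1.


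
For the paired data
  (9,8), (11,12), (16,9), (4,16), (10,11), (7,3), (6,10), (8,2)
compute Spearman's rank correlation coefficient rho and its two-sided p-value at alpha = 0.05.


Step 1: Rank x and y separately (midranks; no ties here).
rank(x): 9->5, 11->7, 16->8, 4->1, 10->6, 7->3, 6->2, 8->4
rank(y): 8->3, 12->7, 9->4, 16->8, 11->6, 3->2, 10->5, 2->1
Step 2: d_i = R_x(i) - R_y(i); compute d_i^2.
  (5-3)^2=4, (7-7)^2=0, (8-4)^2=16, (1-8)^2=49, (6-6)^2=0, (3-2)^2=1, (2-5)^2=9, (4-1)^2=9
sum(d^2) = 88.
Step 3: rho = 1 - 6*88 / (8*(8^2 - 1)) = 1 - 528/504 = -0.047619.
Step 4: Under H0, t = rho * sqrt((n-2)/(1-rho^2)) = -0.1168 ~ t(6).
Step 5: Two-sided p-value from the t-distribution with 6 df = 0.910849.
Step 6: alpha = 0.05. fail to reject H0.

rho = -0.0476, p = 0.910849, fail to reject H0 at alpha = 0.05.


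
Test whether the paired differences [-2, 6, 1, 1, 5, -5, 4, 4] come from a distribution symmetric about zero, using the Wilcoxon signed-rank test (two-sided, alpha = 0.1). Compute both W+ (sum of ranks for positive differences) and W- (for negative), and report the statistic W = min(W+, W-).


Step 1: Drop any zero differences (none here) and take |d_i|.
|d| = [2, 6, 1, 1, 5, 5, 4, 4]
Step 2: Midrank |d_i| (ties get averaged ranks).
ranks: |2|->3, |6|->8, |1|->1.5, |1|->1.5, |5|->6.5, |5|->6.5, |4|->4.5, |4|->4.5
Step 3: Attach original signs; sum ranks with positive sign and with negative sign.
W+ = 8 + 1.5 + 1.5 + 6.5 + 4.5 + 4.5 = 26.5
W- = 3 + 6.5 = 9.5
(Check: W+ + W- = 36 should equal n(n+1)/2 = 36.)
Step 4: Test statistic W = min(W+, W-) = 9.5.
Step 5: Ties in |d|, so use the tie-corrected normal approximation.
        E[W] = n(n+1)/4 = 8*9/4 = 18.
        Tie groups: |d|=1 (t=2), |d|=4 (t=2), |d|=5 (t=2); sum(t^3 - t) = 18.
        Var[W] = n(n+1)(2n+1)/24 - sum(t^3-t)/48 = 1224/24 - 18/48 = 50.625.
        z = (W - E[W]) / sqrt(Var[W]) = (9.5 - 18) / 7.1151 = -1.1946.
        Two-sided p = 2*Phi(z) = 0.232228.
Step 6: alpha = 0.1. fail to reject H0.

W+ = 26.5, W- = 9.5, W = min = 9.5, p = 0.232228, fail to reject H0.


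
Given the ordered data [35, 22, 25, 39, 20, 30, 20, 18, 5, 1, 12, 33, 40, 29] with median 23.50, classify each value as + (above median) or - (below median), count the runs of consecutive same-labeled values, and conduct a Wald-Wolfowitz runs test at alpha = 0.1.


Step 1: Compute median = 23.50; label A = above, B = below.
Labels in order: ABAABABBBBBAAA  (n_A = 7, n_B = 7)
Step 2: Count runs R = 7.
Step 3: Under H0 (random ordering), E[R] = 2*n_A*n_B/(n_A+n_B) + 1 = 2*7*7/14 + 1 = 8.0000.
        Var[R] = 2*n_A*n_B*(2*n_A*n_B - n_A - n_B) / ((n_A+n_B)^2 * (n_A+n_B-1)) = 8232/2548 = 3.2308.
        SD[R] = 1.7974.
Step 4: Continuity-corrected z = (R + 0.5 - E[R]) / SD[R] = (7 + 0.5 - 8.0000) / 1.7974 = -0.2782.
Step 5: Two-sided p-value via normal approximation = 2*(1 - Phi(|z|)) = 0.780879.
Step 6: alpha = 0.1. fail to reject H0.

R = 7, z = -0.2782, p = 0.780879, fail to reject H0.


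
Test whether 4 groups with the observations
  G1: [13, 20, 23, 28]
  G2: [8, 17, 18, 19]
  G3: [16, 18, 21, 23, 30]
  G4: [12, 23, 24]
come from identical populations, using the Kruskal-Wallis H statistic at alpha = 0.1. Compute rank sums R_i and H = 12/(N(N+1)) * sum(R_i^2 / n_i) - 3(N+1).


Step 1: Combine all N = 16 observations and assign midranks.
sorted (value, group, rank): (8,G2,1), (12,G4,2), (13,G1,3), (16,G3,4), (17,G2,5), (18,G2,6.5), (18,G3,6.5), (19,G2,8), (20,G1,9), (21,G3,10), (23,G1,12), (23,G3,12), (23,G4,12), (24,G4,14), (28,G1,15), (30,G3,16)
Step 2: Sum ranks within each group.
R_1 = 39 (n_1 = 4)
R_2 = 20.5 (n_2 = 4)
R_3 = 48.5 (n_3 = 5)
R_4 = 28 (n_4 = 3)
Step 3: H = 12/(N(N+1)) * sum(R_i^2/n_i) - 3(N+1)
     = 12/(16*17) * (39^2/4 + 20.5^2/4 + 48.5^2/5 + 28^2/3) - 3*17
     = 0.044118 * 1217.1 - 51
     = 2.695404.
Step 4: Ties present; correction factor C = 1 - 30/(16^3 - 16) = 0.992647. Corrected H = 2.695404 / 0.992647 = 2.715370.
Step 5: Under H0, H ~ chi^2(3); p-value = 0.437622.
Step 6: alpha = 0.1. fail to reject H0.

H = 2.7154, df = 3, p = 0.437622, fail to reject H0.


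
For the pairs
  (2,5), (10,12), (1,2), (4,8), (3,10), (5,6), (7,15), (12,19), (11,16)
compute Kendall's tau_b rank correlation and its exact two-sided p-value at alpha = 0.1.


Step 1: Enumerate the 36 unordered pairs (i,j) with i<j and classify each by sign(x_j-x_i) * sign(y_j-y_i).
  (1,2):dx=+8,dy=+7->C; (1,3):dx=-1,dy=-3->C; (1,4):dx=+2,dy=+3->C; (1,5):dx=+1,dy=+5->C
  (1,6):dx=+3,dy=+1->C; (1,7):dx=+5,dy=+10->C; (1,8):dx=+10,dy=+14->C; (1,9):dx=+9,dy=+11->C
  (2,3):dx=-9,dy=-10->C; (2,4):dx=-6,dy=-4->C; (2,5):dx=-7,dy=-2->C; (2,6):dx=-5,dy=-6->C
  (2,7):dx=-3,dy=+3->D; (2,8):dx=+2,dy=+7->C; (2,9):dx=+1,dy=+4->C; (3,4):dx=+3,dy=+6->C
  (3,5):dx=+2,dy=+8->C; (3,6):dx=+4,dy=+4->C; (3,7):dx=+6,dy=+13->C; (3,8):dx=+11,dy=+17->C
  (3,9):dx=+10,dy=+14->C; (4,5):dx=-1,dy=+2->D; (4,6):dx=+1,dy=-2->D; (4,7):dx=+3,dy=+7->C
  (4,8):dx=+8,dy=+11->C; (4,9):dx=+7,dy=+8->C; (5,6):dx=+2,dy=-4->D; (5,7):dx=+4,dy=+5->C
  (5,8):dx=+9,dy=+9->C; (5,9):dx=+8,dy=+6->C; (6,7):dx=+2,dy=+9->C; (6,8):dx=+7,dy=+13->C
  (6,9):dx=+6,dy=+10->C; (7,8):dx=+5,dy=+4->C; (7,9):dx=+4,dy=+1->C; (8,9):dx=-1,dy=-3->C
Step 2: C = 32, D = 4, total pairs = 36.
Step 3: tau = (C - D)/(n(n-1)/2) = (32 - 4)/36 = 0.777778.
Step 4: Exact two-sided p-value (enumerate n! = 362880 permutations of y under H0): p = 0.002425.
Step 5: alpha = 0.1. reject H0.

tau_b = 0.7778 (C=32, D=4), p = 0.002425, reject H0.


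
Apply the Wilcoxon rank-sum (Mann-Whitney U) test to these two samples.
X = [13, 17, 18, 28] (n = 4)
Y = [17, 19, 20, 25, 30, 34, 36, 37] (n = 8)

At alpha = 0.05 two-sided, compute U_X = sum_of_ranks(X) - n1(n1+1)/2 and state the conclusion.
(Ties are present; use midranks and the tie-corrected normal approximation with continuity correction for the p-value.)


Step 1: Combine and sort all 12 observations; assign midranks.
sorted (value, group): (13,X), (17,X), (17,Y), (18,X), (19,Y), (20,Y), (25,Y), (28,X), (30,Y), (34,Y), (36,Y), (37,Y)
ranks: 13->1, 17->2.5, 17->2.5, 18->4, 19->5, 20->6, 25->7, 28->8, 30->9, 34->10, 36->11, 37->12
Step 2: Rank sum for X: R1 = 1 + 2.5 + 4 + 8 = 15.5.
Step 3: U_X = R1 - n1(n1+1)/2 = 15.5 - 4*5/2 = 15.5 - 10 = 5.5.
       U_Y = n1*n2 - U_X = 32 - 5.5 = 26.5.
Step 4: Ties are present, so use the tie-corrected normal approximation (with continuity correction) for the p-value.
Step 5: p-value = 0.088869; compare to alpha = 0.05. fail to reject H0.

U_X = 5.5, p = 0.088869, fail to reject H0 at alpha = 0.05.


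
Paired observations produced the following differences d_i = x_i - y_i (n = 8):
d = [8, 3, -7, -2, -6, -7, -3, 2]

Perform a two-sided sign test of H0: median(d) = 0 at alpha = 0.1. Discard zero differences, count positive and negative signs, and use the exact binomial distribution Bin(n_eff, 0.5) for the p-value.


Step 1: Discard zero differences. Original n = 8; n_eff = number of nonzero differences = 8.
Nonzero differences (with sign): +8, +3, -7, -2, -6, -7, -3, +2
Step 2: Count signs: positive = 3, negative = 5.
Step 3: Under H0: P(positive) = 0.5, so the number of positives S ~ Bin(8, 0.5).
Step 4: Two-sided exact p-value = sum of Bin(8,0.5) probabilities at or below the observed probability = 0.726562.
Step 5: alpha = 0.1. fail to reject H0.

n_eff = 8, pos = 3, neg = 5, p = 0.726562, fail to reject H0.


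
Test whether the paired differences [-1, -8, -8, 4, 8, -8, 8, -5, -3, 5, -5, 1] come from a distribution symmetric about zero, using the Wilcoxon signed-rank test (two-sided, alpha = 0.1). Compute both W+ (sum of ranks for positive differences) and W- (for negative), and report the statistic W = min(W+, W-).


Step 1: Drop any zero differences (none here) and take |d_i|.
|d| = [1, 8, 8, 4, 8, 8, 8, 5, 3, 5, 5, 1]
Step 2: Midrank |d_i| (ties get averaged ranks).
ranks: |1|->1.5, |8|->10, |8|->10, |4|->4, |8|->10, |8|->10, |8|->10, |5|->6, |3|->3, |5|->6, |5|->6, |1|->1.5
Step 3: Attach original signs; sum ranks with positive sign and with negative sign.
W+ = 4 + 10 + 10 + 6 + 1.5 = 31.5
W- = 1.5 + 10 + 10 + 10 + 6 + 3 + 6 = 46.5
(Check: W+ + W- = 78 should equal n(n+1)/2 = 78.)
Step 4: Test statistic W = min(W+, W-) = 31.5.
Step 5: Ties in |d|, so use the tie-corrected normal approximation.
        E[W] = n(n+1)/4 = 12*13/4 = 39.
        Tie groups: |d|=1 (t=2), |d|=5 (t=3), |d|=8 (t=5); sum(t^3 - t) = 150.
        Var[W] = n(n+1)(2n+1)/24 - sum(t^3-t)/48 = 3900/24 - 150/48 = 159.375.
        z = (W - E[W]) / sqrt(Var[W]) = (31.5 - 39) / 12.6244 = -0.5941.
        Two-sided p = 2*Phi(z) = 0.552453.
Step 6: alpha = 0.1. fail to reject H0.

W+ = 31.5, W- = 46.5, W = min = 31.5, p = 0.552453, fail to reject H0.


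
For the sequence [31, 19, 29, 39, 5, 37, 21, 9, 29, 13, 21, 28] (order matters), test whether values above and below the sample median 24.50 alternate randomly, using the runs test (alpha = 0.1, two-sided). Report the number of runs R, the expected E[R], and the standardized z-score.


Step 1: Compute median = 24.50; label A = above, B = below.
Labels in order: ABAABABBABBA  (n_A = 6, n_B = 6)
Step 2: Count runs R = 9.
Step 3: Under H0 (random ordering), E[R] = 2*n_A*n_B/(n_A+n_B) + 1 = 2*6*6/12 + 1 = 7.0000.
        Var[R] = 2*n_A*n_B*(2*n_A*n_B - n_A - n_B) / ((n_A+n_B)^2 * (n_A+n_B-1)) = 4320/1584 = 2.7273.
        SD[R] = 1.6514.
Step 4: Continuity-corrected z = (R - 0.5 - E[R]) / SD[R] = (9 - 0.5 - 7.0000) / 1.6514 = 0.9083.
Step 5: Two-sided p-value via normal approximation = 2*(1 - Phi(|z|)) = 0.363722.
Step 6: alpha = 0.1. fail to reject H0.

R = 9, z = 0.9083, p = 0.363722, fail to reject H0.


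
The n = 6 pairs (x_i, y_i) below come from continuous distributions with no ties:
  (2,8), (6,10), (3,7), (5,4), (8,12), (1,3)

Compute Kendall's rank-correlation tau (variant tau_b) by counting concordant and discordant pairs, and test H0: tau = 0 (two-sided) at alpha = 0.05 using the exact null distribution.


Step 1: Enumerate the 15 unordered pairs (i,j) with i<j and classify each by sign(x_j-x_i) * sign(y_j-y_i).
  (1,2):dx=+4,dy=+2->C; (1,3):dx=+1,dy=-1->D; (1,4):dx=+3,dy=-4->D; (1,5):dx=+6,dy=+4->C
  (1,6):dx=-1,dy=-5->C; (2,3):dx=-3,dy=-3->C; (2,4):dx=-1,dy=-6->C; (2,5):dx=+2,dy=+2->C
  (2,6):dx=-5,dy=-7->C; (3,4):dx=+2,dy=-3->D; (3,5):dx=+5,dy=+5->C; (3,6):dx=-2,dy=-4->C
  (4,5):dx=+3,dy=+8->C; (4,6):dx=-4,dy=-1->C; (5,6):dx=-7,dy=-9->C
Step 2: C = 12, D = 3, total pairs = 15.
Step 3: tau = (C - D)/(n(n-1)/2) = (12 - 3)/15 = 0.600000.
Step 4: Exact two-sided p-value (enumerate n! = 720 permutations of y under H0): p = 0.136111.
Step 5: alpha = 0.05. fail to reject H0.

tau_b = 0.6000 (C=12, D=3), p = 0.136111, fail to reject H0.


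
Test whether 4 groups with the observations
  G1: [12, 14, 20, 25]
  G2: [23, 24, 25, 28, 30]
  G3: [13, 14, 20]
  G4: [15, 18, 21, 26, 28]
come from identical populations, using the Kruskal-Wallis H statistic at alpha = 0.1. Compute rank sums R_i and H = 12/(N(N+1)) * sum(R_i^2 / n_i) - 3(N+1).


Step 1: Combine all N = 17 observations and assign midranks.
sorted (value, group, rank): (12,G1,1), (13,G3,2), (14,G1,3.5), (14,G3,3.5), (15,G4,5), (18,G4,6), (20,G1,7.5), (20,G3,7.5), (21,G4,9), (23,G2,10), (24,G2,11), (25,G1,12.5), (25,G2,12.5), (26,G4,14), (28,G2,15.5), (28,G4,15.5), (30,G2,17)
Step 2: Sum ranks within each group.
R_1 = 24.5 (n_1 = 4)
R_2 = 66 (n_2 = 5)
R_3 = 13 (n_3 = 3)
R_4 = 49.5 (n_4 = 5)
Step 3: H = 12/(N(N+1)) * sum(R_i^2/n_i) - 3(N+1)
     = 12/(17*18) * (24.5^2/4 + 66^2/5 + 13^2/3 + 49.5^2/5) - 3*18
     = 0.039216 * 1567.65 - 54
     = 7.476307.
Step 4: Ties present; correction factor C = 1 - 24/(17^3 - 17) = 0.995098. Corrected H = 7.476307 / 0.995098 = 7.513136.
Step 5: Under H0, H ~ chi^2(3); p-value = 0.057222.
Step 6: alpha = 0.1. reject H0.

H = 7.5131, df = 3, p = 0.057222, reject H0.


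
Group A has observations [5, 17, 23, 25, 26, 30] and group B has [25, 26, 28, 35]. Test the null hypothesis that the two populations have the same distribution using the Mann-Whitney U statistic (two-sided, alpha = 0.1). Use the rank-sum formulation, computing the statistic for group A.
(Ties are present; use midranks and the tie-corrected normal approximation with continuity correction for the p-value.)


Step 1: Combine and sort all 10 observations; assign midranks.
sorted (value, group): (5,X), (17,X), (23,X), (25,X), (25,Y), (26,X), (26,Y), (28,Y), (30,X), (35,Y)
ranks: 5->1, 17->2, 23->3, 25->4.5, 25->4.5, 26->6.5, 26->6.5, 28->8, 30->9, 35->10
Step 2: Rank sum for X: R1 = 1 + 2 + 3 + 4.5 + 6.5 + 9 = 26.
Step 3: U_X = R1 - n1(n1+1)/2 = 26 - 6*7/2 = 26 - 21 = 5.
       U_Y = n1*n2 - U_X = 24 - 5 = 19.
Step 4: Ties are present, so use the tie-corrected normal approximation (with continuity correction) for the p-value.
Step 5: p-value = 0.163233; compare to alpha = 0.1. fail to reject H0.

U_X = 5, p = 0.163233, fail to reject H0 at alpha = 0.1.


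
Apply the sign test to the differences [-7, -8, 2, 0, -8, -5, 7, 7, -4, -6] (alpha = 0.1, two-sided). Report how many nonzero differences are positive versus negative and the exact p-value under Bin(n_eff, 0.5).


Step 1: Discard zero differences. Original n = 10; n_eff = number of nonzero differences = 9.
Nonzero differences (with sign): -7, -8, +2, -8, -5, +7, +7, -4, -6
Step 2: Count signs: positive = 3, negative = 6.
Step 3: Under H0: P(positive) = 0.5, so the number of positives S ~ Bin(9, 0.5).
Step 4: Two-sided exact p-value = sum of Bin(9,0.5) probabilities at or below the observed probability = 0.507812.
Step 5: alpha = 0.1. fail to reject H0.

n_eff = 9, pos = 3, neg = 6, p = 0.507812, fail to reject H0.


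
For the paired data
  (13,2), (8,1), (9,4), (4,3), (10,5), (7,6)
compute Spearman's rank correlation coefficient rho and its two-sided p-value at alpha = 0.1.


Step 1: Rank x and y separately (midranks; no ties here).
rank(x): 13->6, 8->3, 9->4, 4->1, 10->5, 7->2
rank(y): 2->2, 1->1, 4->4, 3->3, 5->5, 6->6
Step 2: d_i = R_x(i) - R_y(i); compute d_i^2.
  (6-2)^2=16, (3-1)^2=4, (4-4)^2=0, (1-3)^2=4, (5-5)^2=0, (2-6)^2=16
sum(d^2) = 40.
Step 3: rho = 1 - 6*40 / (6*(6^2 - 1)) = 1 - 240/210 = -0.142857.
Step 4: Under H0, t = rho * sqrt((n-2)/(1-rho^2)) = -0.2887 ~ t(4).
Step 5: Two-sided p-value from the t-distribution with 4 df = 0.787172.
Step 6: alpha = 0.1. fail to reject H0.

rho = -0.1429, p = 0.787172, fail to reject H0 at alpha = 0.1.


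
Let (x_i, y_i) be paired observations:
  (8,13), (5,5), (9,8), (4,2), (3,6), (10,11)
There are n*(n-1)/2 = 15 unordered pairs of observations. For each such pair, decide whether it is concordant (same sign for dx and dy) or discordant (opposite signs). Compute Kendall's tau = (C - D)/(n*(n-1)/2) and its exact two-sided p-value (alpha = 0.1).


Step 1: Enumerate the 15 unordered pairs (i,j) with i<j and classify each by sign(x_j-x_i) * sign(y_j-y_i).
  (1,2):dx=-3,dy=-8->C; (1,3):dx=+1,dy=-5->D; (1,4):dx=-4,dy=-11->C; (1,5):dx=-5,dy=-7->C
  (1,6):dx=+2,dy=-2->D; (2,3):dx=+4,dy=+3->C; (2,4):dx=-1,dy=-3->C; (2,5):dx=-2,dy=+1->D
  (2,6):dx=+5,dy=+6->C; (3,4):dx=-5,dy=-6->C; (3,5):dx=-6,dy=-2->C; (3,6):dx=+1,dy=+3->C
  (4,5):dx=-1,dy=+4->D; (4,6):dx=+6,dy=+9->C; (5,6):dx=+7,dy=+5->C
Step 2: C = 11, D = 4, total pairs = 15.
Step 3: tau = (C - D)/(n(n-1)/2) = (11 - 4)/15 = 0.466667.
Step 4: Exact two-sided p-value (enumerate n! = 720 permutations of y under H0): p = 0.272222.
Step 5: alpha = 0.1. fail to reject H0.

tau_b = 0.4667 (C=11, D=4), p = 0.272222, fail to reject H0.


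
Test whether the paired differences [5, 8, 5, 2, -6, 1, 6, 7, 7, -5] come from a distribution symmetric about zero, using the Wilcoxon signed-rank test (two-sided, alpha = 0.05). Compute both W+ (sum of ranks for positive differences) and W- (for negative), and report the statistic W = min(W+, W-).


Step 1: Drop any zero differences (none here) and take |d_i|.
|d| = [5, 8, 5, 2, 6, 1, 6, 7, 7, 5]
Step 2: Midrank |d_i| (ties get averaged ranks).
ranks: |5|->4, |8|->10, |5|->4, |2|->2, |6|->6.5, |1|->1, |6|->6.5, |7|->8.5, |7|->8.5, |5|->4
Step 3: Attach original signs; sum ranks with positive sign and with negative sign.
W+ = 4 + 10 + 4 + 2 + 1 + 6.5 + 8.5 + 8.5 = 44.5
W- = 6.5 + 4 = 10.5
(Check: W+ + W- = 55 should equal n(n+1)/2 = 55.)
Step 4: Test statistic W = min(W+, W-) = 10.5.
Step 5: Ties in |d|, so use the tie-corrected normal approximation.
        E[W] = n(n+1)/4 = 10*11/4 = 27.5.
        Tie groups: |d|=5 (t=3), |d|=6 (t=2), |d|=7 (t=2); sum(t^3 - t) = 36.
        Var[W] = n(n+1)(2n+1)/24 - sum(t^3-t)/48 = 2310/24 - 36/48 = 95.5.
        z = (W - E[W]) / sqrt(Var[W]) = (10.5 - 27.5) / 9.7724 = -1.7396.
        Two-sided p = 2*Phi(z) = 0.081931.
Step 6: alpha = 0.05. fail to reject H0.

W+ = 44.5, W- = 10.5, W = min = 10.5, p = 0.081931, fail to reject H0.


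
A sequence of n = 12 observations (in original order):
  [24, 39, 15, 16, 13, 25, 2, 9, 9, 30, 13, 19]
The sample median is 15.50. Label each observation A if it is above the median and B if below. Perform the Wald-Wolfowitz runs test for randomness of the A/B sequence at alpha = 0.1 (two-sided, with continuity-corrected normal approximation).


Step 1: Compute median = 15.50; label A = above, B = below.
Labels in order: AABABABBBABA  (n_A = 6, n_B = 6)
Step 2: Count runs R = 9.
Step 3: Under H0 (random ordering), E[R] = 2*n_A*n_B/(n_A+n_B) + 1 = 2*6*6/12 + 1 = 7.0000.
        Var[R] = 2*n_A*n_B*(2*n_A*n_B - n_A - n_B) / ((n_A+n_B)^2 * (n_A+n_B-1)) = 4320/1584 = 2.7273.
        SD[R] = 1.6514.
Step 4: Continuity-corrected z = (R - 0.5 - E[R]) / SD[R] = (9 - 0.5 - 7.0000) / 1.6514 = 0.9083.
Step 5: Two-sided p-value via normal approximation = 2*(1 - Phi(|z|)) = 0.363722.
Step 6: alpha = 0.1. fail to reject H0.

R = 9, z = 0.9083, p = 0.363722, fail to reject H0.


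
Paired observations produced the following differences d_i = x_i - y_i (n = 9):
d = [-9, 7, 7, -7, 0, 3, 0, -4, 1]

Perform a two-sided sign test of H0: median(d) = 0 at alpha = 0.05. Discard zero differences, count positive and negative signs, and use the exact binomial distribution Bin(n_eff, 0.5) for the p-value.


Step 1: Discard zero differences. Original n = 9; n_eff = number of nonzero differences = 7.
Nonzero differences (with sign): -9, +7, +7, -7, +3, -4, +1
Step 2: Count signs: positive = 4, negative = 3.
Step 3: Under H0: P(positive) = 0.5, so the number of positives S ~ Bin(7, 0.5).
Step 4: Two-sided exact p-value = sum of Bin(7,0.5) probabilities at or below the observed probability = 1.000000.
Step 5: alpha = 0.05. fail to reject H0.

n_eff = 7, pos = 4, neg = 3, p = 1.000000, fail to reject H0.


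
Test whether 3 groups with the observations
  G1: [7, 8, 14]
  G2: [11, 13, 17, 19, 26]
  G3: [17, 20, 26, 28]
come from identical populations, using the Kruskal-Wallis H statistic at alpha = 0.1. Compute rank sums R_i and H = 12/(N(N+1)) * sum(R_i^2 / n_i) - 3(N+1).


Step 1: Combine all N = 12 observations and assign midranks.
sorted (value, group, rank): (7,G1,1), (8,G1,2), (11,G2,3), (13,G2,4), (14,G1,5), (17,G2,6.5), (17,G3,6.5), (19,G2,8), (20,G3,9), (26,G2,10.5), (26,G3,10.5), (28,G3,12)
Step 2: Sum ranks within each group.
R_1 = 8 (n_1 = 3)
R_2 = 32 (n_2 = 5)
R_3 = 38 (n_3 = 4)
Step 3: H = 12/(N(N+1)) * sum(R_i^2/n_i) - 3(N+1)
     = 12/(12*13) * (8^2/3 + 32^2/5 + 38^2/4) - 3*13
     = 0.076923 * 587.133 - 39
     = 6.164103.
Step 4: Ties present; correction factor C = 1 - 12/(12^3 - 12) = 0.993007. Corrected H = 6.164103 / 0.993007 = 6.207512.
Step 5: Under H0, H ~ chi^2(2); p-value = 0.044880.
Step 6: alpha = 0.1. reject H0.

H = 6.2075, df = 2, p = 0.044880, reject H0.


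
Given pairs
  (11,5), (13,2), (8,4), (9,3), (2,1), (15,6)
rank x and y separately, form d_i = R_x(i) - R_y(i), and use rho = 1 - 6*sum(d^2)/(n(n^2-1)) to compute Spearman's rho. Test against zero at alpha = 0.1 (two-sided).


Step 1: Rank x and y separately (midranks; no ties here).
rank(x): 11->4, 13->5, 8->2, 9->3, 2->1, 15->6
rank(y): 5->5, 2->2, 4->4, 3->3, 1->1, 6->6
Step 2: d_i = R_x(i) - R_y(i); compute d_i^2.
  (4-5)^2=1, (5-2)^2=9, (2-4)^2=4, (3-3)^2=0, (1-1)^2=0, (6-6)^2=0
sum(d^2) = 14.
Step 3: rho = 1 - 6*14 / (6*(6^2 - 1)) = 1 - 84/210 = 0.600000.
Step 4: Under H0, t = rho * sqrt((n-2)/(1-rho^2)) = 1.5000 ~ t(4).
Step 5: Two-sided p-value from the t-distribution with 4 df = 0.208000.
Step 6: alpha = 0.1. fail to reject H0.

rho = 0.6000, p = 0.208000, fail to reject H0 at alpha = 0.1.


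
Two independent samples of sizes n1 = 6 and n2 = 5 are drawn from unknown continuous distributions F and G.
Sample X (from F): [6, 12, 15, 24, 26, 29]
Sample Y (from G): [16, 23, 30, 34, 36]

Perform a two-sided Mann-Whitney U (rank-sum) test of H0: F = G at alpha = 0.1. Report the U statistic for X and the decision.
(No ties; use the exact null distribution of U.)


Step 1: Combine and sort all 11 observations; assign midranks.
sorted (value, group): (6,X), (12,X), (15,X), (16,Y), (23,Y), (24,X), (26,X), (29,X), (30,Y), (34,Y), (36,Y)
ranks: 6->1, 12->2, 15->3, 16->4, 23->5, 24->6, 26->7, 29->8, 30->9, 34->10, 36->11
Step 2: Rank sum for X: R1 = 1 + 2 + 3 + 6 + 7 + 8 = 27.
Step 3: U_X = R1 - n1(n1+1)/2 = 27 - 6*7/2 = 27 - 21 = 6.
       U_Y = n1*n2 - U_X = 30 - 6 = 24.
Step 4: No ties, so the exact null distribution of U (based on enumerating the C(11,6) = 462 equally likely rank assignments) gives the two-sided p-value.
Step 5: p-value = 0.125541; compare to alpha = 0.1. fail to reject H0.

U_X = 6, p = 0.125541, fail to reject H0 at alpha = 0.1.


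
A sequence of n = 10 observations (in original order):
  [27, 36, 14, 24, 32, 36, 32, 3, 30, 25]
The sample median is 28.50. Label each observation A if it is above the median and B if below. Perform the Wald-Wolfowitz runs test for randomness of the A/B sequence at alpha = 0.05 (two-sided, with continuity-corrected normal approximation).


Step 1: Compute median = 28.50; label A = above, B = below.
Labels in order: BABBAAABAB  (n_A = 5, n_B = 5)
Step 2: Count runs R = 7.
Step 3: Under H0 (random ordering), E[R] = 2*n_A*n_B/(n_A+n_B) + 1 = 2*5*5/10 + 1 = 6.0000.
        Var[R] = 2*n_A*n_B*(2*n_A*n_B - n_A - n_B) / ((n_A+n_B)^2 * (n_A+n_B-1)) = 2000/900 = 2.2222.
        SD[R] = 1.4907.
Step 4: Continuity-corrected z = (R - 0.5 - E[R]) / SD[R] = (7 - 0.5 - 6.0000) / 1.4907 = 0.3354.
Step 5: Two-sided p-value via normal approximation = 2*(1 - Phi(|z|)) = 0.737316.
Step 6: alpha = 0.05. fail to reject H0.

R = 7, z = 0.3354, p = 0.737316, fail to reject H0.


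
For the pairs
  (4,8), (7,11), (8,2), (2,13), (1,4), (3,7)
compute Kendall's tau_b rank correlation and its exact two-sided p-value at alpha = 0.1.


Step 1: Enumerate the 15 unordered pairs (i,j) with i<j and classify each by sign(x_j-x_i) * sign(y_j-y_i).
  (1,2):dx=+3,dy=+3->C; (1,3):dx=+4,dy=-6->D; (1,4):dx=-2,dy=+5->D; (1,5):dx=-3,dy=-4->C
  (1,6):dx=-1,dy=-1->C; (2,3):dx=+1,dy=-9->D; (2,4):dx=-5,dy=+2->D; (2,5):dx=-6,dy=-7->C
  (2,6):dx=-4,dy=-4->C; (3,4):dx=-6,dy=+11->D; (3,5):dx=-7,dy=+2->D; (3,6):dx=-5,dy=+5->D
  (4,5):dx=-1,dy=-9->C; (4,6):dx=+1,dy=-6->D; (5,6):dx=+2,dy=+3->C
Step 2: C = 7, D = 8, total pairs = 15.
Step 3: tau = (C - D)/(n(n-1)/2) = (7 - 8)/15 = -0.066667.
Step 4: Exact two-sided p-value (enumerate n! = 720 permutations of y under H0): p = 1.000000.
Step 5: alpha = 0.1. fail to reject H0.

tau_b = -0.0667 (C=7, D=8), p = 1.000000, fail to reject H0.


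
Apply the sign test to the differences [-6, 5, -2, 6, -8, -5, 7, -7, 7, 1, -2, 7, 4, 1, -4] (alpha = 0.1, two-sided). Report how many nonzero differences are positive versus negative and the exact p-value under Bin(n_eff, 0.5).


Step 1: Discard zero differences. Original n = 15; n_eff = number of nonzero differences = 15.
Nonzero differences (with sign): -6, +5, -2, +6, -8, -5, +7, -7, +7, +1, -2, +7, +4, +1, -4
Step 2: Count signs: positive = 8, negative = 7.
Step 3: Under H0: P(positive) = 0.5, so the number of positives S ~ Bin(15, 0.5).
Step 4: Two-sided exact p-value = sum of Bin(15,0.5) probabilities at or below the observed probability = 1.000000.
Step 5: alpha = 0.1. fail to reject H0.

n_eff = 15, pos = 8, neg = 7, p = 1.000000, fail to reject H0.


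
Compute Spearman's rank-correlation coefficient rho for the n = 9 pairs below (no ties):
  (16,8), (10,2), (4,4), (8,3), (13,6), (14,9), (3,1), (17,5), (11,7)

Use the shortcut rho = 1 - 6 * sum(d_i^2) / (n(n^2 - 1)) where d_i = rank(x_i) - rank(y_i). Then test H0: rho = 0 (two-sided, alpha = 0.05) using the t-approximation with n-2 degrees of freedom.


Step 1: Rank x and y separately (midranks; no ties here).
rank(x): 16->8, 10->4, 4->2, 8->3, 13->6, 14->7, 3->1, 17->9, 11->5
rank(y): 8->8, 2->2, 4->4, 3->3, 6->6, 9->9, 1->1, 5->5, 7->7
Step 2: d_i = R_x(i) - R_y(i); compute d_i^2.
  (8-8)^2=0, (4-2)^2=4, (2-4)^2=4, (3-3)^2=0, (6-6)^2=0, (7-9)^2=4, (1-1)^2=0, (9-5)^2=16, (5-7)^2=4
sum(d^2) = 32.
Step 3: rho = 1 - 6*32 / (9*(9^2 - 1)) = 1 - 192/720 = 0.733333.
Step 4: Under H0, t = rho * sqrt((n-2)/(1-rho^2)) = 2.8538 ~ t(7).
Step 5: Two-sided p-value from the t-distribution with 7 df = 0.024554.
Step 6: alpha = 0.05. reject H0.

rho = 0.7333, p = 0.024554, reject H0 at alpha = 0.05.


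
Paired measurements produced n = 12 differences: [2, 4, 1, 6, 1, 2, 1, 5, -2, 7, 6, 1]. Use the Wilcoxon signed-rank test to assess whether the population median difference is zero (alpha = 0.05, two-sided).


Step 1: Drop any zero differences (none here) and take |d_i|.
|d| = [2, 4, 1, 6, 1, 2, 1, 5, 2, 7, 6, 1]
Step 2: Midrank |d_i| (ties get averaged ranks).
ranks: |2|->6, |4|->8, |1|->2.5, |6|->10.5, |1|->2.5, |2|->6, |1|->2.5, |5|->9, |2|->6, |7|->12, |6|->10.5, |1|->2.5
Step 3: Attach original signs; sum ranks with positive sign and with negative sign.
W+ = 6 + 8 + 2.5 + 10.5 + 2.5 + 6 + 2.5 + 9 + 12 + 10.5 + 2.5 = 72
W- = 6 = 6
(Check: W+ + W- = 78 should equal n(n+1)/2 = 78.)
Step 4: Test statistic W = min(W+, W-) = 6.
Step 5: Ties in |d|, so use the tie-corrected normal approximation.
        E[W] = n(n+1)/4 = 12*13/4 = 39.
        Tie groups: |d|=1 (t=4), |d|=2 (t=3), |d|=6 (t=2); sum(t^3 - t) = 90.
        Var[W] = n(n+1)(2n+1)/24 - sum(t^3-t)/48 = 3900/24 - 90/48 = 160.625.
        z = (W - E[W]) / sqrt(Var[W]) = (6 - 39) / 12.6738 = -2.6038.
        Two-sided p = 2*Phi(z) = 0.009220.
Step 6: alpha = 0.05. reject H0.

W+ = 72, W- = 6, W = min = 6, p = 0.009220, reject H0.


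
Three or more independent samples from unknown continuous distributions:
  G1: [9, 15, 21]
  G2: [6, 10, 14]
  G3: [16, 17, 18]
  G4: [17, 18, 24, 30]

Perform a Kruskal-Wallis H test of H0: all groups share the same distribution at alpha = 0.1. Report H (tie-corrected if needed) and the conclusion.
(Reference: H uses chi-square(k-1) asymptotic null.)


Step 1: Combine all N = 13 observations and assign midranks.
sorted (value, group, rank): (6,G2,1), (9,G1,2), (10,G2,3), (14,G2,4), (15,G1,5), (16,G3,6), (17,G3,7.5), (17,G4,7.5), (18,G3,9.5), (18,G4,9.5), (21,G1,11), (24,G4,12), (30,G4,13)
Step 2: Sum ranks within each group.
R_1 = 18 (n_1 = 3)
R_2 = 8 (n_2 = 3)
R_3 = 23 (n_3 = 3)
R_4 = 42 (n_4 = 4)
Step 3: H = 12/(N(N+1)) * sum(R_i^2/n_i) - 3(N+1)
     = 12/(13*14) * (18^2/3 + 8^2/3 + 23^2/3 + 42^2/4) - 3*14
     = 0.065934 * 746.667 - 42
     = 7.230769.
Step 4: Ties present; correction factor C = 1 - 12/(13^3 - 13) = 0.994505. Corrected H = 7.230769 / 0.994505 = 7.270718.
Step 5: Under H0, H ~ chi^2(3); p-value = 0.063752.
Step 6: alpha = 0.1. reject H0.

H = 7.2707, df = 3, p = 0.063752, reject H0.


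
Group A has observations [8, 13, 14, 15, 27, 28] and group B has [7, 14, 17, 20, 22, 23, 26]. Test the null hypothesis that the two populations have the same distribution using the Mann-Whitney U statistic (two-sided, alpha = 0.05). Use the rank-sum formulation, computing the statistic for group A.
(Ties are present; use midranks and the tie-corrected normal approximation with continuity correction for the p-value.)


Step 1: Combine and sort all 13 observations; assign midranks.
sorted (value, group): (7,Y), (8,X), (13,X), (14,X), (14,Y), (15,X), (17,Y), (20,Y), (22,Y), (23,Y), (26,Y), (27,X), (28,X)
ranks: 7->1, 8->2, 13->3, 14->4.5, 14->4.5, 15->6, 17->7, 20->8, 22->9, 23->10, 26->11, 27->12, 28->13
Step 2: Rank sum for X: R1 = 2 + 3 + 4.5 + 6 + 12 + 13 = 40.5.
Step 3: U_X = R1 - n1(n1+1)/2 = 40.5 - 6*7/2 = 40.5 - 21 = 19.5.
       U_Y = n1*n2 - U_X = 42 - 19.5 = 22.5.
Step 4: Ties are present, so use the tie-corrected normal approximation (with continuity correction) for the p-value.
Step 5: p-value = 0.886248; compare to alpha = 0.05. fail to reject H0.

U_X = 19.5, p = 0.886248, fail to reject H0 at alpha = 0.05.


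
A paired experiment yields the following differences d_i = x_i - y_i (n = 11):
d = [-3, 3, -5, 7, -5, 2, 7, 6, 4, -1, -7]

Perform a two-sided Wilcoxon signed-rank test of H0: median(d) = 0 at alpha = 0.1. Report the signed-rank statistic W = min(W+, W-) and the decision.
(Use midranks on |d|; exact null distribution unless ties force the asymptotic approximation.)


Step 1: Drop any zero differences (none here) and take |d_i|.
|d| = [3, 3, 5, 7, 5, 2, 7, 6, 4, 1, 7]
Step 2: Midrank |d_i| (ties get averaged ranks).
ranks: |3|->3.5, |3|->3.5, |5|->6.5, |7|->10, |5|->6.5, |2|->2, |7|->10, |6|->8, |4|->5, |1|->1, |7|->10
Step 3: Attach original signs; sum ranks with positive sign and with negative sign.
W+ = 3.5 + 10 + 2 + 10 + 8 + 5 = 38.5
W- = 3.5 + 6.5 + 6.5 + 1 + 10 = 27.5
(Check: W+ + W- = 66 should equal n(n+1)/2 = 66.)
Step 4: Test statistic W = min(W+, W-) = 27.5.
Step 5: Ties in |d|, so use the tie-corrected normal approximation.
        E[W] = n(n+1)/4 = 11*12/4 = 33.
        Tie groups: |d|=3 (t=2), |d|=5 (t=2), |d|=7 (t=3); sum(t^3 - t) = 36.
        Var[W] = n(n+1)(2n+1)/24 - sum(t^3-t)/48 = 3036/24 - 36/48 = 125.75.
        z = (W - E[W]) / sqrt(Var[W]) = (27.5 - 33) / 11.2138 = -0.4905.
        Two-sided p = 2*Phi(z) = 0.623804.
Step 6: alpha = 0.1. fail to reject H0.

W+ = 38.5, W- = 27.5, W = min = 27.5, p = 0.623804, fail to reject H0.


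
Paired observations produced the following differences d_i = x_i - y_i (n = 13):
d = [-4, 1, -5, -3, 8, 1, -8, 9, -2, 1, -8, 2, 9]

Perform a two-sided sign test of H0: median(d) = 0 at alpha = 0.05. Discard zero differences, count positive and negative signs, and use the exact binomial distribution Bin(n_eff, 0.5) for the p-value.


Step 1: Discard zero differences. Original n = 13; n_eff = number of nonzero differences = 13.
Nonzero differences (with sign): -4, +1, -5, -3, +8, +1, -8, +9, -2, +1, -8, +2, +9
Step 2: Count signs: positive = 7, negative = 6.
Step 3: Under H0: P(positive) = 0.5, so the number of positives S ~ Bin(13, 0.5).
Step 4: Two-sided exact p-value = sum of Bin(13,0.5) probabilities at or below the observed probability = 1.000000.
Step 5: alpha = 0.05. fail to reject H0.

n_eff = 13, pos = 7, neg = 6, p = 1.000000, fail to reject H0.


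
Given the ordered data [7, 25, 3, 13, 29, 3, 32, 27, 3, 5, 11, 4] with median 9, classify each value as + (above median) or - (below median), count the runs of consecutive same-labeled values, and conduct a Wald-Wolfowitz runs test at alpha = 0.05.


Step 1: Compute median = 9; label A = above, B = below.
Labels in order: BABAABAABBAB  (n_A = 6, n_B = 6)
Step 2: Count runs R = 9.
Step 3: Under H0 (random ordering), E[R] = 2*n_A*n_B/(n_A+n_B) + 1 = 2*6*6/12 + 1 = 7.0000.
        Var[R] = 2*n_A*n_B*(2*n_A*n_B - n_A - n_B) / ((n_A+n_B)^2 * (n_A+n_B-1)) = 4320/1584 = 2.7273.
        SD[R] = 1.6514.
Step 4: Continuity-corrected z = (R - 0.5 - E[R]) / SD[R] = (9 - 0.5 - 7.0000) / 1.6514 = 0.9083.
Step 5: Two-sided p-value via normal approximation = 2*(1 - Phi(|z|)) = 0.363722.
Step 6: alpha = 0.05. fail to reject H0.

R = 9, z = 0.9083, p = 0.363722, fail to reject H0.


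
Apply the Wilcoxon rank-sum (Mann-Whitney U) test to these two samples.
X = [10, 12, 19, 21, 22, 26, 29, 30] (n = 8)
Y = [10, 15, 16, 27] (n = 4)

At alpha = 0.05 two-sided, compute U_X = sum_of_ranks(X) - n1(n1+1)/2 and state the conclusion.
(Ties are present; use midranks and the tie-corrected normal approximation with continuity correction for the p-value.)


Step 1: Combine and sort all 12 observations; assign midranks.
sorted (value, group): (10,X), (10,Y), (12,X), (15,Y), (16,Y), (19,X), (21,X), (22,X), (26,X), (27,Y), (29,X), (30,X)
ranks: 10->1.5, 10->1.5, 12->3, 15->4, 16->5, 19->6, 21->7, 22->8, 26->9, 27->10, 29->11, 30->12
Step 2: Rank sum for X: R1 = 1.5 + 3 + 6 + 7 + 8 + 9 + 11 + 12 = 57.5.
Step 3: U_X = R1 - n1(n1+1)/2 = 57.5 - 8*9/2 = 57.5 - 36 = 21.5.
       U_Y = n1*n2 - U_X = 32 - 21.5 = 10.5.
Step 4: Ties are present, so use the tie-corrected normal approximation (with continuity correction) for the p-value.
Step 5: p-value = 0.394938; compare to alpha = 0.05. fail to reject H0.

U_X = 21.5, p = 0.394938, fail to reject H0 at alpha = 0.05.


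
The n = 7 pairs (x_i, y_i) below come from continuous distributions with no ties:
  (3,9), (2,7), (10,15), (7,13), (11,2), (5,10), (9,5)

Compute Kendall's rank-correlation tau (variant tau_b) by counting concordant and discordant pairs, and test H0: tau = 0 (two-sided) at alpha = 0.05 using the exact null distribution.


Step 1: Enumerate the 21 unordered pairs (i,j) with i<j and classify each by sign(x_j-x_i) * sign(y_j-y_i).
  (1,2):dx=-1,dy=-2->C; (1,3):dx=+7,dy=+6->C; (1,4):dx=+4,dy=+4->C; (1,5):dx=+8,dy=-7->D
  (1,6):dx=+2,dy=+1->C; (1,7):dx=+6,dy=-4->D; (2,3):dx=+8,dy=+8->C; (2,4):dx=+5,dy=+6->C
  (2,5):dx=+9,dy=-5->D; (2,6):dx=+3,dy=+3->C; (2,7):dx=+7,dy=-2->D; (3,4):dx=-3,dy=-2->C
  (3,5):dx=+1,dy=-13->D; (3,6):dx=-5,dy=-5->C; (3,7):dx=-1,dy=-10->C; (4,5):dx=+4,dy=-11->D
  (4,6):dx=-2,dy=-3->C; (4,7):dx=+2,dy=-8->D; (5,6):dx=-6,dy=+8->D; (5,7):dx=-2,dy=+3->D
  (6,7):dx=+4,dy=-5->D
Step 2: C = 11, D = 10, total pairs = 21.
Step 3: tau = (C - D)/(n(n-1)/2) = (11 - 10)/21 = 0.047619.
Step 4: Exact two-sided p-value (enumerate n! = 5040 permutations of y under H0): p = 1.000000.
Step 5: alpha = 0.05. fail to reject H0.

tau_b = 0.0476 (C=11, D=10), p = 1.000000, fail to reject H0.


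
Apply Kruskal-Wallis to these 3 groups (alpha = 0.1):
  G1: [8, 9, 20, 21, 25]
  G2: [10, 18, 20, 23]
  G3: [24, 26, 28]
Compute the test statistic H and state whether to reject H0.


Step 1: Combine all N = 12 observations and assign midranks.
sorted (value, group, rank): (8,G1,1), (9,G1,2), (10,G2,3), (18,G2,4), (20,G1,5.5), (20,G2,5.5), (21,G1,7), (23,G2,8), (24,G3,9), (25,G1,10), (26,G3,11), (28,G3,12)
Step 2: Sum ranks within each group.
R_1 = 25.5 (n_1 = 5)
R_2 = 20.5 (n_2 = 4)
R_3 = 32 (n_3 = 3)
Step 3: H = 12/(N(N+1)) * sum(R_i^2/n_i) - 3(N+1)
     = 12/(12*13) * (25.5^2/5 + 20.5^2/4 + 32^2/3) - 3*13
     = 0.076923 * 576.446 - 39
     = 5.341987.
Step 4: Ties present; correction factor C = 1 - 6/(12^3 - 12) = 0.996503. Corrected H = 5.341987 / 0.996503 = 5.360731.
Step 5: Under H0, H ~ chi^2(2); p-value = 0.068538.
Step 6: alpha = 0.1. reject H0.

H = 5.3607, df = 2, p = 0.068538, reject H0.


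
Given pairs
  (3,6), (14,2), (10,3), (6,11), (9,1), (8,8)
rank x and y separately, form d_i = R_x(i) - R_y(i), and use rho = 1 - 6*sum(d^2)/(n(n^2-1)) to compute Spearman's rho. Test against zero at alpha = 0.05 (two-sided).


Step 1: Rank x and y separately (midranks; no ties here).
rank(x): 3->1, 14->6, 10->5, 6->2, 9->4, 8->3
rank(y): 6->4, 2->2, 3->3, 11->6, 1->1, 8->5
Step 2: d_i = R_x(i) - R_y(i); compute d_i^2.
  (1-4)^2=9, (6-2)^2=16, (5-3)^2=4, (2-6)^2=16, (4-1)^2=9, (3-5)^2=4
sum(d^2) = 58.
Step 3: rho = 1 - 6*58 / (6*(6^2 - 1)) = 1 - 348/210 = -0.657143.
Step 4: Under H0, t = rho * sqrt((n-2)/(1-rho^2)) = -1.7436 ~ t(4).
Step 5: Two-sided p-value from the t-distribution with 4 df = 0.156175.
Step 6: alpha = 0.05. fail to reject H0.

rho = -0.6571, p = 0.156175, fail to reject H0 at alpha = 0.05.
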